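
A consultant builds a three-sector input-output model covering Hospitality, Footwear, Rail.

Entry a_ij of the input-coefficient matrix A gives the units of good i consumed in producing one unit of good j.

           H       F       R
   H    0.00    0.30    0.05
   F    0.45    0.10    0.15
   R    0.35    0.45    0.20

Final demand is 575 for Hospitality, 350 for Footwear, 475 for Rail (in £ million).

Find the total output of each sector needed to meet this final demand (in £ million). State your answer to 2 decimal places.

I − A =
  [   1.00    -0.30    -0.05]
  [  -0.45     0.90    -0.15]
  [  -0.35    -0.45     0.80]
Cofactors of I−A, C_ij = (−1)^(i+j)·(minor ij) (rows/columns in the sector order above):
  C_11 = (0.90)(0.80) − (-0.15)(-0.45) = 0.6525
  C_12 = −[(-0.45)(0.80) − (-0.15)(-0.35)] = 0.4125
  C_13 = (-0.45)(-0.45) − (0.90)(-0.35) = 0.5175
  C_21 = −[(-0.30)(0.80) − (-0.05)(-0.45)] = 0.2625
  C_22 = (1.00)(0.80) − (-0.05)(-0.35) = 0.7825
  C_23 = −[(1.00)(-0.45) − (-0.30)(-0.35)] = 0.5550
  C_31 = (-0.30)(-0.15) − (-0.05)(0.90) = 0.0900
  C_32 = −[(1.00)(-0.15) − (-0.05)(-0.45)] = 0.1725
  C_33 = (1.00)(0.90) − (-0.30)(-0.45) = 0.7650
det(I−A) = Σ_j (I−A)_1j·C_1j = (1.00)(0.6525) + (-0.30)(0.4125) + (-0.05)(0.5175) = 0.502875
adj(I−A) = Cᵀ =
  [ 0.6525   0.2625   0.0900]
  [ 0.4125   0.7825   0.1725]
  [ 0.5175   0.5550   0.7650]
(I − A)⁻¹ = adj(I−A) / det(I−A) ≈
  [   1.2975     0.5220     0.1790]
  [   0.8203     1.5561     0.3430]
  [   1.0291     1.1037     1.5213]
x = (I − A)⁻¹ d = adj(I−A)·d / det(I−A), with det(I−A) = 0.502875:
  x_H = (0.6525·575 + 0.2625·350 + 0.0900·475) / 0.502875 = 509.8125 / 0.502875 ≈ 1013.80
  x_F = (0.4125·575 + 0.7825·350 + 0.1725·475) / 0.502875 = 593.00 / 0.502875 ≈ 1179.22
  x_R = (0.5175·575 + 0.5550·350 + 0.7650·475) / 0.502875 = 855.1875 / 0.502875 ≈ 1700.60

x_H = 1013.80, x_F = 1179.22, x_R = 1700.60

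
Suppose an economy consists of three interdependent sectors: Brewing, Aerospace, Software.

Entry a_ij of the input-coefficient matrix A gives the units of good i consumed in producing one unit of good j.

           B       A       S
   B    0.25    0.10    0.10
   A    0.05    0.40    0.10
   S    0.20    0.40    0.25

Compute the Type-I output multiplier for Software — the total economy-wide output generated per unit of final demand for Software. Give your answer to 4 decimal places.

I − A =
  [   0.75    -0.10    -0.10]
  [  -0.05     0.60    -0.10]
  [  -0.20    -0.40     0.75]
Cofactors of I−A, C_ij = (−1)^(i+j)·(minor ij) (rows/columns in the sector order above):
  C_11 = (0.60)(0.75) − (-0.10)(-0.40) = 0.4100
  C_12 = −[(-0.05)(0.75) − (-0.10)(-0.20)] = 0.0575
  C_13 = (-0.05)(-0.40) − (0.60)(-0.20) = 0.1400
  C_21 = −[(-0.10)(0.75) − (-0.10)(-0.40)] = 0.1150
  C_22 = (0.75)(0.75) − (-0.10)(-0.20) = 0.5425
  C_23 = −[(0.75)(-0.40) − (-0.10)(-0.20)] = 0.3200
  C_31 = (-0.10)(-0.10) − (-0.10)(0.60) = 0.0700
  C_32 = −[(0.75)(-0.10) − (-0.10)(-0.05)] = 0.0800
  C_33 = (0.75)(0.60) − (-0.10)(-0.05) = 0.4450
det(I−A) = Σ_j (I−A)_1j·C_1j = (0.75)(0.4100) + (-0.10)(0.0575) + (-0.10)(0.1400) = 0.28775
adj(I−A) = Cᵀ =
  [ 0.4100   0.1150   0.0700]
  [ 0.0575   0.5425   0.0800]
  [ 0.1400   0.3200   0.4450]
(I − A)⁻¹ = adj(I−A) / det(I−A) ≈
  [   1.42485     0.39965     0.24327]
  [   0.19983     1.88532     0.27802]
  [   0.48653     1.11208     1.54648]
The output multiplier for sector j is the column-j sum of the Leontief inverse (I − A)⁻¹ = adj(I−A) / det(I−A).
Column S of adj(I−A): (0.0700, 0.0800, 0.4450); det(I−A) = 0.28775.
m_S = (0.0700 + 0.0800 + 0.4450) / 0.28775 = 0.595 / 0.28775 ≈ 2.0678.

m_S = 2.0678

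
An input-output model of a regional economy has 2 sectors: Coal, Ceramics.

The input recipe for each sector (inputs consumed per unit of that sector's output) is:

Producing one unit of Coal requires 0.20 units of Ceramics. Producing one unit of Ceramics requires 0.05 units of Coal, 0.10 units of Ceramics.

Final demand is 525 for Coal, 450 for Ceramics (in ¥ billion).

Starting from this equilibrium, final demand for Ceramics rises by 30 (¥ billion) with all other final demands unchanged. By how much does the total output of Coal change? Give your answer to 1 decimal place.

I − A =
  [   1.00    -0.05]
  [  -0.20     0.90]
det(I−A) = (1.00)(0.90) − (-0.05)(-0.20) = 0.8900
adj(I−A) = [[0.90, 0.05], [0.20, 1.00]]
(I − A)⁻¹ = adj(I−A) / det(I−A) ≈
  [   1.0112     0.0562]
  [   0.2247     1.1236]
Δx = (I − A)⁻¹ Δd with Δd having +30 in the Ceramics component and 0 elsewhere.
So Δx_1 = L_12 · (+30), where L_12 = adj(I−A)_12 / det(I−A) = 0.05 / 0.8900.
Δx_1 = 0.05 × (+30) / 0.8900 = 1.50 / 0.8900 ≈ 1.7.

Δx_1 = 1.7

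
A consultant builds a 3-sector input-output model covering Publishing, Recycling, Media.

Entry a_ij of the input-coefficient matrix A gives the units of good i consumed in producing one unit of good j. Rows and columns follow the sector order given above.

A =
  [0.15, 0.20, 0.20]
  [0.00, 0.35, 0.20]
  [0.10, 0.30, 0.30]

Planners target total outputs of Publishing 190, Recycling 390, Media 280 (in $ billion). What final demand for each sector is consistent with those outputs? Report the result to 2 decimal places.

I − A =
  [   0.85    -0.20    -0.20]
  [   0.00     0.65    -0.20]
  [  -0.10    -0.30     0.70]
d = (I − A) x:
  d_P = (+0.85)·190 + (-0.20)·390 + (-0.20)·280 = 27.50
  d_R = (+0.00)·190 + (+0.65)·390 + (-0.20)·280 = 197.50
  d_M = (-0.10)·190 + (-0.30)·390 + (+0.70)·280 = 60.00

d_P = 27.50, d_R = 197.50, d_M = 60.00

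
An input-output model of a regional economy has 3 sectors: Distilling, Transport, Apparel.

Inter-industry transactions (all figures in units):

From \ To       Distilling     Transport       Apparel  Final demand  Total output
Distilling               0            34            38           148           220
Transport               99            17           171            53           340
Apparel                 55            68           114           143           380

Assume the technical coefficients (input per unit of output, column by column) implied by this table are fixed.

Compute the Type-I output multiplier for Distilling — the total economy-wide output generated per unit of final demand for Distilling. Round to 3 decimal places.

Technical coefficients a_ij = z_ij / X_j:
  a_11 = 0/220 = 0.00, a_21 = 99/220 = 0.45, a_31 = 55/220 = 0.25
  a_12 = 34/340 = 0.10, a_22 = 17/340 = 0.05, a_32 = 68/340 = 0.20
  a_13 = 38/380 = 0.10, a_23 = 171/380 = 0.45, a_33 = 114/380 = 0.30
I − A =
  [   1.00    -0.10    -0.10]
  [  -0.45     0.95    -0.45]
  [  -0.25    -0.20     0.70]
Cofactors of I−A, C_ij = (−1)^(i+j)·(minor ij) (rows/columns in the sector order above):
  C_11 = (0.95)(0.70) − (-0.45)(-0.20) = 0.5750
  C_12 = −[(-0.45)(0.70) − (-0.45)(-0.25)] = 0.4275
  C_13 = (-0.45)(-0.20) − (0.95)(-0.25) = 0.3275
  C_21 = −[(-0.10)(0.70) − (-0.10)(-0.20)] = 0.0900
  C_22 = (1.00)(0.70) − (-0.10)(-0.25) = 0.6750
  C_23 = −[(1.00)(-0.20) − (-0.10)(-0.25)] = 0.2250
  C_31 = (-0.10)(-0.45) − (-0.10)(0.95) = 0.1400
  C_32 = −[(1.00)(-0.45) − (-0.10)(-0.45)] = 0.4950
  C_33 = (1.00)(0.95) − (-0.10)(-0.45) = 0.9050
det(I−A) = Σ_j (I−A)_1j·C_1j = (1.00)(0.5750) + (-0.10)(0.4275) + (-0.10)(0.3275) = 0.4995
adj(I−A) = Cᵀ =
  [ 0.5750   0.0900   0.1400]
  [ 0.4275   0.6750   0.4950]
  [ 0.3275   0.2250   0.9050]
(I − A)⁻¹ = adj(I−A) / det(I−A) ≈
  [   1.1512     0.1802     0.2803]
  [   0.8559     1.3514     0.9910]
  [   0.6557     0.4505     1.8118]
The output multiplier for sector j is the column-j sum of the Leontief inverse (I − A)⁻¹ = adj(I−A) / det(I−A).
Column 1 of adj(I−A): (0.5750, 0.4275, 0.3275); det(I−A) = 0.4995.
m_1 = (0.5750 + 0.4275 + 0.3275) / 0.4995 = 1.33 / 0.4995 ≈ 2.663.

m_1 = 2.663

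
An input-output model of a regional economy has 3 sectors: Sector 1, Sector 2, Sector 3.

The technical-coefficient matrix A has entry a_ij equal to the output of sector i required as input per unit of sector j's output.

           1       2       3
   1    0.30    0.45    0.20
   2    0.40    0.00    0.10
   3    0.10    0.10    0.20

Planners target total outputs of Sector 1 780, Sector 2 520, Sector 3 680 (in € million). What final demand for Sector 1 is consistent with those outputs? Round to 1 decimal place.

I − A =
  [   0.70    -0.45    -0.20]
  [  -0.40     1.00    -0.10]
  [  -0.10    -0.10     0.80]
d = (I − A) x:
  d_1 = (+0.70)·780 + (-0.45)·520 + (-0.20)·680 = 176.0
  d_2 = (-0.40)·780 + (+1.00)·520 + (-0.10)·680 = 140.0
  d_3 = (-0.10)·780 + (-0.10)·520 + (+0.80)·680 = 414.0

d_1 = 176.0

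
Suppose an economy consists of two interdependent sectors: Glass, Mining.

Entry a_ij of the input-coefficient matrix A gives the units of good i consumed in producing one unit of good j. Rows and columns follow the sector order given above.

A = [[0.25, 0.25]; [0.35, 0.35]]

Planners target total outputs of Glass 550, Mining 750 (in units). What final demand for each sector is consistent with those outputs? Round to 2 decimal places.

I − A =
  [   0.75    -0.25]
  [  -0.35     0.65]
d = (I − A) x:
  d_G = (+0.75)·550 + (-0.25)·750 = 225.00
  d_M = (-0.35)·550 + (+0.65)·750 = 295.00

d_G = 225.00, d_M = 295.00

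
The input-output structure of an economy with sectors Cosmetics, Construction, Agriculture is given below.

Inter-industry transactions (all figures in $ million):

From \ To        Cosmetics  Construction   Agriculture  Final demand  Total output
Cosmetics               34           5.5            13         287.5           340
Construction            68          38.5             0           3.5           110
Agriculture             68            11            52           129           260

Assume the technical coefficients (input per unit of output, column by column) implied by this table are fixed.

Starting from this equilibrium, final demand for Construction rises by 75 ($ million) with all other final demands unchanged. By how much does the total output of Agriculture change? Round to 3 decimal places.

Δx_3 = 16.575

Technical coefficients a_ij = z_ij / X_j:
  a_11 = 34/340 = 0.10, a_21 = 68/340 = 0.20, a_31 = 68/340 = 0.20
  a_12 = 5.5/110 = 0.05, a_22 = 38.5/110 = 0.35, a_32 = 11/110 = 0.10
  a_13 = 13/260 = 0.05, a_23 = 0/260 = 0.00, a_33 = 52/260 = 0.20
I − A =
  [   0.90    -0.05    -0.05]
  [  -0.20     0.65     0.00]
  [  -0.20    -0.10     0.80]
Cofactors of I−A, C_ij = (−1)^(i+j)·(minor ij) (rows/columns in the sector order above):
  C_11 = (0.65)(0.80) − (0.00)(-0.10) = 0.5200
  C_12 = −[(-0.20)(0.80) − (0.00)(-0.20)] = 0.1600
  C_13 = (-0.20)(-0.10) − (0.65)(-0.20) = 0.1500
  C_21 = −[(-0.05)(0.80) − (-0.05)(-0.10)] = 0.0450
  C_22 = (0.90)(0.80) − (-0.05)(-0.20) = 0.7100
  C_23 = −[(0.90)(-0.10) − (-0.05)(-0.20)] = 0.1000
  C_31 = (-0.05)(0.00) − (-0.05)(0.65) = 0.0325
  C_32 = −[(0.90)(0.00) − (-0.05)(-0.20)] = 0.0100
  C_33 = (0.90)(0.65) − (-0.05)(-0.20) = 0.5750
det(I−A) = Σ_j (I−A)_1j·C_1j = (0.90)(0.5200) + (-0.05)(0.1600) + (-0.05)(0.1500) = 0.4525
adj(I−A) = Cᵀ =
  [ 0.5200   0.0450   0.0325]
  [ 0.1600   0.7100   0.0100]
  [ 0.1500   0.1000   0.5750]
(I − A)⁻¹ = adj(I−A) / det(I−A) ≈
  [   1.1492     0.0994     0.0718]
  [   0.3536     1.5691     0.0221]
  [   0.3315     0.2210     1.2707]
Δx = (I − A)⁻¹ Δd with Δd having +75 in the Construction component and 0 elsewhere.
So Δx_3 = L_32 · (+75), where L_32 = adj(I−A)_32 / det(I−A) = 0.1000 / 0.4525.
Δx_3 = 0.1000 × (+75) / 0.4525 = 7.50 / 0.4525 ≈ 16.575.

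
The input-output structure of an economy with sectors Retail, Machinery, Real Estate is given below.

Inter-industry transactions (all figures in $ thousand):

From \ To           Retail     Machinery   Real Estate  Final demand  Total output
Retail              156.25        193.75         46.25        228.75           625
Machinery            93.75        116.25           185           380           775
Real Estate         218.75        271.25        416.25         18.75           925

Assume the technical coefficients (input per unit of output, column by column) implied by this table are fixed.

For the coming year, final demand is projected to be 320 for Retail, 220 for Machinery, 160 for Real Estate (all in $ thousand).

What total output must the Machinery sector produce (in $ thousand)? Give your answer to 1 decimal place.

Technical coefficients a_ij = z_ij / X_j:
  a_11 = 156.25/625 = 0.25, a_21 = 93.75/625 = 0.15, a_31 = 218.75/625 = 0.35
  a_12 = 193.75/775 = 0.25, a_22 = 116.25/775 = 0.15, a_32 = 271.25/775 = 0.35
  a_13 = 46.25/925 = 0.05, a_23 = 185/925 = 0.20, a_33 = 416.25/925 = 0.45
I − A =
  [   0.75    -0.25    -0.05]
  [  -0.15     0.85    -0.20]
  [  -0.35    -0.35     0.55]
Cofactors of I−A, C_ij = (−1)^(i+j)·(minor ij) (rows/columns in the sector order above):
  C_11 = (0.85)(0.55) − (-0.20)(-0.35) = 0.3975
  C_12 = −[(-0.15)(0.55) − (-0.20)(-0.35)] = 0.1525
  C_13 = (-0.15)(-0.35) − (0.85)(-0.35) = 0.3500
  C_21 = −[(-0.25)(0.55) − (-0.05)(-0.35)] = 0.1550
  C_22 = (0.75)(0.55) − (-0.05)(-0.35) = 0.3950
  C_23 = −[(0.75)(-0.35) − (-0.25)(-0.35)] = 0.3500
  C_31 = (-0.25)(-0.20) − (-0.05)(0.85) = 0.0925
  C_32 = −[(0.75)(-0.20) − (-0.05)(-0.15)] = 0.1575
  C_33 = (0.75)(0.85) − (-0.25)(-0.15) = 0.6000
det(I−A) = Σ_j (I−A)_1j·C_1j = (0.75)(0.3975) + (-0.25)(0.1525) + (-0.05)(0.3500) = 0.2425
adj(I−A) = Cᵀ =
  [ 0.3975   0.1550   0.0925]
  [ 0.1525   0.3950   0.1575]
  [ 0.3500   0.3500   0.6000]
(I − A)⁻¹ = adj(I−A) / det(I−A) ≈
  [   1.6392     0.6392     0.3814]
  [   0.6289     1.6289     0.6495]
  [   1.4433     1.4433     2.4742]
x = (I − A)⁻¹ d = adj(I−A)·d / det(I−A), with det(I−A) = 0.2425:
  x_1 = (0.3975·320 + 0.1550·220 + 0.0925·160) / 0.2425 = 176.10 / 0.2425 ≈ 726.2
  x_2 = (0.1525·320 + 0.3950·220 + 0.1575·160) / 0.2425 = 160.90 / 0.2425 ≈ 663.5
  x_3 = (0.3500·320 + 0.3500·220 + 0.6000·160) / 0.2425 = 285.00 / 0.2425 ≈ 1175.3

x_2 = 663.5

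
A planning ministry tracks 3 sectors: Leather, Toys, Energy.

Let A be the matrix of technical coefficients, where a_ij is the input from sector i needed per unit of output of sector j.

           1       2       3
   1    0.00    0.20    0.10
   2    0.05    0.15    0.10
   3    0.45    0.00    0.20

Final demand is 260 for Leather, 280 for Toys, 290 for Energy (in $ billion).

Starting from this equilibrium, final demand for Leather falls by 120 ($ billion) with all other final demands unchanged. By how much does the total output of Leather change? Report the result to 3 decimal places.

I − A =
  [   1.00    -0.20    -0.10]
  [  -0.05     0.85    -0.10]
  [  -0.45     0.00     0.80]
Cofactors of I−A, C_ij = (−1)^(i+j)·(minor ij) (rows/columns in the sector order above):
  C_11 = (0.85)(0.80) − (-0.10)(0.00) = 0.6800
  C_12 = −[(-0.05)(0.80) − (-0.10)(-0.45)] = 0.0850
  C_13 = (-0.05)(0.00) − (0.85)(-0.45) = 0.3825
  C_21 = −[(-0.20)(0.80) − (-0.10)(0.00)] = 0.1600
  C_22 = (1.00)(0.80) − (-0.10)(-0.45) = 0.7550
  C_23 = −[(1.00)(0.00) − (-0.20)(-0.45)] = 0.0900
  C_31 = (-0.20)(-0.10) − (-0.10)(0.85) = 0.1050
  C_32 = −[(1.00)(-0.10) − (-0.10)(-0.05)] = 0.1050
  C_33 = (1.00)(0.85) − (-0.20)(-0.05) = 0.8400
det(I−A) = Σ_j (I−A)_1j·C_1j = (1.00)(0.6800) + (-0.20)(0.0850) + (-0.10)(0.3825) = 0.62475
adj(I−A) = Cᵀ =
  [ 0.6800   0.1600   0.1050]
  [ 0.0850   0.7550   0.1050]
  [ 0.3825   0.0900   0.8400]
(I − A)⁻¹ = adj(I−A) / det(I−A) ≈
  [   1.0884     0.2561     0.1681]
  [   0.1361     1.2085     0.1681]
  [   0.6122     0.1441     1.3445]
Δx = (I − A)⁻¹ Δd with Δd having -120 in the Leather component and 0 elsewhere.
So Δx_1 = L_11 · (-120), where L_11 = adj(I−A)_11 / det(I−A) = 0.6800 / 0.62475.
Δx_1 = 0.6800 × (-120) / 0.62475 = -81.60 / 0.62475 ≈ -130.612.

Δx_1 = -130.612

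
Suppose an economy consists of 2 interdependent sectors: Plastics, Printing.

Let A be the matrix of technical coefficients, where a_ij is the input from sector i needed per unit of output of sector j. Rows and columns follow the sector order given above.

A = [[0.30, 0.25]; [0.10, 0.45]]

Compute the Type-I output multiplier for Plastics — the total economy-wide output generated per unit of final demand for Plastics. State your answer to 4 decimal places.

m_1 = 1.8056

I − A =
  [   0.70    -0.25]
  [  -0.10     0.55]
det(I−A) = (0.70)(0.55) − (-0.25)(-0.10) = 0.3600
adj(I−A) = [[0.55, 0.25], [0.10, 0.70]]
(I − A)⁻¹ = adj(I−A) / det(I−A) ≈
  [   1.52778     0.69444]
  [   0.27778     1.94444]
The output multiplier for sector j is the column-j sum of the Leontief inverse (I − A)⁻¹ = adj(I−A) / det(I−A).
Column 1 of adj(I−A): (0.55, 0.10); det(I−A) = 0.3600.
m_1 = (0.55 + 0.10) / 0.3600 = 0.65 / 0.3600 ≈ 1.8056.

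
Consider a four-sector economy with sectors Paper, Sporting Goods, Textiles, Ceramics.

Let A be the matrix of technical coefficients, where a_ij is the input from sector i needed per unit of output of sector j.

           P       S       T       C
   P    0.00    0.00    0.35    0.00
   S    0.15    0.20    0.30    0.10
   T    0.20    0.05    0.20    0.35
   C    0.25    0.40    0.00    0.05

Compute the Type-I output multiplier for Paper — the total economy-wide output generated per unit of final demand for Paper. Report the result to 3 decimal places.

I − A =
  [   1.00     0.00    -0.35     0.00]
  [  -0.15     0.80    -0.30    -0.10]
  [  -0.20    -0.05     0.80    -0.35]
  [  -0.25    -0.40     0.00     0.95]
Compute the cofactors C_ij = (−1)^(i+j)·(3×3 minor ij) of I−A; the adjugate is their transpose:
adj(I−A) = Cᵀ =
  [ 0.519750   0.065625   0.252000   0.099750]
  [ 0.217250   0.662875   0.343625   0.196375]
  [ 0.243375   0.187500   0.720000   0.285000]
  [ 0.228250   0.296375   0.211000   0.566375]
det(I−A) = Σ_j (I−A)_1j·C_1j = (1.00)(0.519750) + (0.00)(0.217250) + (-0.35)(0.243375) + (0.00)(0.228250) = 0.43456875
(I − A)⁻¹ = adj(I−A) / det(I−A) ≈
  [   1.1960     0.1510     0.5799     0.2295]
  [   0.4999     1.5254     0.7907     0.4519]
  [   0.5600     0.4315     1.6568     0.6558]
  [   0.5252     0.6820     0.4855     1.3033]
The output multiplier for sector j is the column-j sum of the Leontief inverse (I − A)⁻¹ = adj(I−A) / det(I−A).
Column P of adj(I−A): (0.519750, 0.217250, 0.243375, 0.228250); det(I−A) = 0.43456875.
m_P = (0.519750 + 0.217250 + 0.243375 + 0.228250) / 0.43456875 = 1.208625 / 0.43456875 ≈ 2.781.

m_P = 2.781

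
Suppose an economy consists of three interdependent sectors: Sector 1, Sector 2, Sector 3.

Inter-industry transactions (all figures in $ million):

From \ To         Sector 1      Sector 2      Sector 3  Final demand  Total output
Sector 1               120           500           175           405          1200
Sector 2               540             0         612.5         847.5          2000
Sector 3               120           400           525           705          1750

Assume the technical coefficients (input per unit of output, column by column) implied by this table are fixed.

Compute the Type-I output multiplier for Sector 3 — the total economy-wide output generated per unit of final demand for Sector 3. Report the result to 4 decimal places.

m_3 = 2.8990

Technical coefficients a_ij = z_ij / X_j:
  a_11 = 120/1200 = 0.10, a_21 = 540/1200 = 0.45, a_31 = 120/1200 = 0.10
  a_12 = 500/2000 = 0.25, a_22 = 0/2000 = 0.00, a_32 = 400/2000 = 0.20
  a_13 = 175/1750 = 0.10, a_23 = 612.5/1750 = 0.35, a_33 = 525/1750 = 0.30
I − A =
  [   0.90    -0.25    -0.10]
  [  -0.45     1.00    -0.35]
  [  -0.10    -0.20     0.70]
Cofactors of I−A, C_ij = (−1)^(i+j)·(minor ij) (rows/columns in the sector order above):
  C_11 = (1.00)(0.70) − (-0.35)(-0.20) = 0.6300
  C_12 = −[(-0.45)(0.70) − (-0.35)(-0.10)] = 0.3500
  C_13 = (-0.45)(-0.20) − (1.00)(-0.10) = 0.1900
  C_21 = −[(-0.25)(0.70) − (-0.10)(-0.20)] = 0.1950
  C_22 = (0.90)(0.70) − (-0.10)(-0.10) = 0.6200
  C_23 = −[(0.90)(-0.20) − (-0.25)(-0.10)] = 0.2050
  C_31 = (-0.25)(-0.35) − (-0.10)(1.00) = 0.1875
  C_32 = −[(0.90)(-0.35) − (-0.10)(-0.45)] = 0.3600
  C_33 = (0.90)(1.00) − (-0.25)(-0.45) = 0.7875
det(I−A) = Σ_j (I−A)_1j·C_1j = (0.90)(0.6300) + (-0.25)(0.3500) + (-0.10)(0.1900) = 0.4605
adj(I−A) = Cᵀ =
  [ 0.6300   0.1950   0.1875]
  [ 0.3500   0.6200   0.3600]
  [ 0.1900   0.2050   0.7875]
(I − A)⁻¹ = adj(I−A) / det(I−A) ≈
  [   1.36808     0.42345     0.40717]
  [   0.76004     1.34636     0.78176]
  [   0.41260     0.44517     1.71010]
The output multiplier for sector j is the column-j sum of the Leontief inverse (I − A)⁻¹ = adj(I−A) / det(I−A).
Column 3 of adj(I−A): (0.1875, 0.3600, 0.7875); det(I−A) = 0.4605.
m_3 = (0.1875 + 0.3600 + 0.7875) / 0.4605 = 1.335 / 0.4605 ≈ 2.8990.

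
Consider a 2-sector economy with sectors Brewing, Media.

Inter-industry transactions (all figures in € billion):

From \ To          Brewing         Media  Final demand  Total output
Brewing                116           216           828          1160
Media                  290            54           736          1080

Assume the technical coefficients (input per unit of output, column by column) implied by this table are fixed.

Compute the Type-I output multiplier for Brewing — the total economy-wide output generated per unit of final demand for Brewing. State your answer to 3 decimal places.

Technical coefficients a_ij = z_ij / X_j:
  a_BB = 116/1160 = 0.10, a_MB = 290/1160 = 0.25
  a_BM = 216/1080 = 0.20, a_MM = 54/1080 = 0.05
I − A =
  [   0.90    -0.20]
  [  -0.25     0.95]
det(I−A) = (0.90)(0.95) − (-0.20)(-0.25) = 0.8050
adj(I−A) = [[0.95, 0.20], [0.25, 0.90]]
(I − A)⁻¹ = adj(I−A) / det(I−A) ≈
  [   1.1801     0.2484]
  [   0.3106     1.1180]
The output multiplier for sector j is the column-j sum of the Leontief inverse (I − A)⁻¹ = adj(I−A) / det(I−A).
Column B of adj(I−A): (0.95, 0.25); det(I−A) = 0.8050.
m_B = (0.95 + 0.25) / 0.8050 = 1.20 / 0.8050 ≈ 1.491.

m_B = 1.491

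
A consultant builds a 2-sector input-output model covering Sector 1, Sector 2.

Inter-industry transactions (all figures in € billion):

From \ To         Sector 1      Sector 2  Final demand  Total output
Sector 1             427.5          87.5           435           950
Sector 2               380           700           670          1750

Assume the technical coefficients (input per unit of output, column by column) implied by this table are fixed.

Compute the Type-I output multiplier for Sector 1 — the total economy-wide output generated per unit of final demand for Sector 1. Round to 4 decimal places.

m_1 = 3.2258

Technical coefficients a_ij = z_ij / X_j:
  a_11 = 427.5/950 = 0.45, a_21 = 380/950 = 0.40
  a_12 = 87.5/1750 = 0.05, a_22 = 700/1750 = 0.40
I − A =
  [   0.55    -0.05]
  [  -0.40     0.60]
det(I−A) = (0.55)(0.60) − (-0.05)(-0.40) = 0.3100
adj(I−A) = [[0.60, 0.05], [0.40, 0.55]]
(I − A)⁻¹ = adj(I−A) / det(I−A) ≈
  [   1.93548     0.16129]
  [   1.29032     1.77419]
The output multiplier for sector j is the column-j sum of the Leontief inverse (I − A)⁻¹ = adj(I−A) / det(I−A).
Column 1 of adj(I−A): (0.60, 0.40); det(I−A) = 0.3100.
m_1 = (0.60 + 0.40) / 0.3100 = 1.00 / 0.3100 ≈ 3.2258.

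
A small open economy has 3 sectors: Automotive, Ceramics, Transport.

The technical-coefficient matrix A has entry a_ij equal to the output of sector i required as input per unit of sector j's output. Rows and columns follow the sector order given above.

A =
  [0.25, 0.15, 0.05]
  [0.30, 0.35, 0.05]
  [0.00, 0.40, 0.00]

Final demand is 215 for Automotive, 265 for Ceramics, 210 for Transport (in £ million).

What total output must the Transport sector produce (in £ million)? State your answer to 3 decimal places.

I − A =
  [   0.75    -0.15    -0.05]
  [  -0.30     0.65    -0.05]
  [   0.00    -0.40     1.00]
Cofactors of I−A, C_ij = (−1)^(i+j)·(minor ij) (rows/columns in the sector order above):
  C_11 = (0.65)(1.00) − (-0.05)(-0.40) = 0.6300
  C_12 = −[(-0.30)(1.00) − (-0.05)(0.00)] = 0.3000
  C_13 = (-0.30)(-0.40) − (0.65)(0.00) = 0.1200
  C_21 = −[(-0.15)(1.00) − (-0.05)(-0.40)] = 0.1700
  C_22 = (0.75)(1.00) − (-0.05)(0.00) = 0.7500
  C_23 = −[(0.75)(-0.40) − (-0.15)(0.00)] = 0.3000
  C_31 = (-0.15)(-0.05) − (-0.05)(0.65) = 0.0400
  C_32 = −[(0.75)(-0.05) − (-0.05)(-0.30)] = 0.0525
  C_33 = (0.75)(0.65) − (-0.15)(-0.30) = 0.4425
det(I−A) = Σ_j (I−A)_1j·C_1j = (0.75)(0.6300) + (-0.15)(0.3000) + (-0.05)(0.1200) = 0.4215
adj(I−A) = Cᵀ =
  [ 0.6300   0.1700   0.0400]
  [ 0.3000   0.7500   0.0525]
  [ 0.1200   0.3000   0.4425]
(I − A)⁻¹ = adj(I−A) / det(I−A) ≈
  [   1.4947     0.4033     0.0949]
  [   0.7117     1.7794     0.1246]
  [   0.2847     0.7117     1.0498]
x = (I − A)⁻¹ d = adj(I−A)·d / det(I−A), with det(I−A) = 0.4215:
  x_1 = (0.6300·215 + 0.1700·265 + 0.0400·210) / 0.4215 = 188.90 / 0.4215 ≈ 448.161
  x_2 = (0.3000·215 + 0.7500·265 + 0.0525·210) / 0.4215 = 274.275 / 0.4215 ≈ 650.712
  x_3 = (0.1200·215 + 0.3000·265 + 0.4425·210) / 0.4215 = 198.225 / 0.4215 ≈ 470.285

x_3 = 470.285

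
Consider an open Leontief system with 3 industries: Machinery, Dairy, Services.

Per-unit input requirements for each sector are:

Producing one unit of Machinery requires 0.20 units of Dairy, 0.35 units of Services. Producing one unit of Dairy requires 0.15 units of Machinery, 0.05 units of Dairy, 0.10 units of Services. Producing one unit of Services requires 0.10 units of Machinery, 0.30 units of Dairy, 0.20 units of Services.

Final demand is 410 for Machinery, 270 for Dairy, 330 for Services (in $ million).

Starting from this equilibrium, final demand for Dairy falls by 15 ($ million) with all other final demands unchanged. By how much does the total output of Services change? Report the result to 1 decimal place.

I − A =
  [   1.00    -0.15    -0.10]
  [  -0.20     0.95    -0.30]
  [  -0.35    -0.10     0.80]
Cofactors of I−A, C_ij = (−1)^(i+j)·(minor ij) (rows/columns in the sector order above):
  C_11 = (0.95)(0.80) − (-0.30)(-0.10) = 0.7300
  C_12 = −[(-0.20)(0.80) − (-0.30)(-0.35)] = 0.2650
  C_13 = (-0.20)(-0.10) − (0.95)(-0.35) = 0.3525
  C_21 = −[(-0.15)(0.80) − (-0.10)(-0.10)] = 0.1300
  C_22 = (1.00)(0.80) − (-0.10)(-0.35) = 0.7650
  C_23 = −[(1.00)(-0.10) − (-0.15)(-0.35)] = 0.1525
  C_31 = (-0.15)(-0.30) − (-0.10)(0.95) = 0.1400
  C_32 = −[(1.00)(-0.30) − (-0.10)(-0.20)] = 0.3200
  C_33 = (1.00)(0.95) − (-0.15)(-0.20) = 0.9200
det(I−A) = Σ_j (I−A)_1j·C_1j = (1.00)(0.7300) + (-0.15)(0.2650) + (-0.10)(0.3525) = 0.6550
adj(I−A) = Cᵀ =
  [ 0.7300   0.1300   0.1400]
  [ 0.2650   0.7650   0.3200]
  [ 0.3525   0.1525   0.9200]
(I − A)⁻¹ = adj(I−A) / det(I−A) ≈
  [   1.1145     0.1985     0.2137]
  [   0.4046     1.1679     0.4885]
  [   0.5382     0.2328     1.4046]
Δx = (I − A)⁻¹ Δd with Δd having -15 in the Dairy component and 0 elsewhere.
So Δx_S = L_SD · (-15), where L_SD = adj(I−A)_SD / det(I−A) = 0.1525 / 0.6550.
Δx_S = 0.1525 × (-15) / 0.6550 = -2.2875 / 0.6550 ≈ -3.5.

Δx_S = -3.5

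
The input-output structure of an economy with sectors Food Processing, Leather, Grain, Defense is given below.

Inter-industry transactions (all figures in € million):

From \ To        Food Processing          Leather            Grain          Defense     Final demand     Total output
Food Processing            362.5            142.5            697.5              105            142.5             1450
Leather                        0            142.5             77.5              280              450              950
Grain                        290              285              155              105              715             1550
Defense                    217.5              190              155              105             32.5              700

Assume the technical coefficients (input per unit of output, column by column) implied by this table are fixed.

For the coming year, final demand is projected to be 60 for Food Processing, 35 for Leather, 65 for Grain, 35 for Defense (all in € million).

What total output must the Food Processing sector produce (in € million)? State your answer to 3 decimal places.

x_1 = 241.027

Technical coefficients a_ij = z_ij / X_j:
  a_11 = 362.5/1450 = 0.25, a_21 = 0/1450 = 0.00, a_31 = 290/1450 = 0.20, a_41 = 217.5/1450 = 0.15
  a_12 = 142.5/950 = 0.15, a_22 = 142.5/950 = 0.15, a_32 = 285/950 = 0.30, a_42 = 190/950 = 0.20
  a_13 = 697.5/1550 = 0.45, a_23 = 77.5/1550 = 0.05, a_33 = 155/1550 = 0.10, a_43 = 155/1550 = 0.10
  a_14 = 105/700 = 0.15, a_24 = 280/700 = 0.40, a_34 = 105/700 = 0.15, a_44 = 105/700 = 0.15
I − A =
  [   0.75    -0.15    -0.45    -0.15]
  [   0.00     0.85    -0.05    -0.40]
  [  -0.20    -0.30     0.90    -0.15]
  [  -0.15    -0.20    -0.10     0.85]
Compute the cofactors C_ij = (−1)^(i+j)·(3×3 minor ij) of I−A; the adjugate is their transpose:
adj(I−A) = Cᵀ =
  [ 0.539250   0.272250   0.315750   0.279000]
  [ 0.071625   0.452625   0.087750   0.241125]
  [ 0.165625   0.241875   0.453750   0.223125]
  [ 0.131500   0.183000   0.129750   0.484500]
det(I−A) = Σ_j (I−A)_1j·C_1j = (0.75)(0.539250) + (-0.15)(0.071625) + (-0.45)(0.165625) + (-0.15)(0.131500) = 0.2994375
(I − A)⁻¹ = adj(I−A) / det(I−A) ≈
  [   1.8009     0.9092     1.0545     0.9317]
  [   0.2392     1.5116     0.2930     0.8053]
  [   0.5531     0.8078     1.5153     0.7451]
  [   0.4392     0.6111     0.4333     1.6180]
x = (I − A)⁻¹ d = adj(I−A)·d / det(I−A), with det(I−A) = 0.2994375:
  x_1 = (0.539250·60 + 0.272250·35 + 0.315750·65 + 0.279000·35) / 0.2994375 = 72.1725 / 0.2994375 ≈ 241.027
  x_2 = (0.071625·60 + 0.452625·35 + 0.087750·65 + 0.241125·35) / 0.2994375 = 34.2825 / 0.2994375 ≈ 114.490
  x_3 = (0.165625·60 + 0.241875·35 + 0.453750·65 + 0.223125·35) / 0.2994375 = 55.70625 / 0.2994375 ≈ 186.036
  x_4 = (0.131500·60 + 0.183000·35 + 0.129750·65 + 0.484500·35) / 0.2994375 = 39.68625 / 0.2994375 ≈ 132.536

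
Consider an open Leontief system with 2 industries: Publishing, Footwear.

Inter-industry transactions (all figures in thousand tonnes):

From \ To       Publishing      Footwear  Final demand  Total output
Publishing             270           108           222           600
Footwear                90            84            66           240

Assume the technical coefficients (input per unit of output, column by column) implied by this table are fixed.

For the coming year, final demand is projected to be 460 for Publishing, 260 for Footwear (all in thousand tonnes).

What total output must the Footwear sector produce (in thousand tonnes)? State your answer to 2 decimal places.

x_2 = 731.03

Technical coefficients a_ij = z_ij / X_j:
  a_11 = 270/600 = 0.45, a_21 = 90/600 = 0.15
  a_12 = 108/240 = 0.45, a_22 = 84/240 = 0.35
I − A =
  [   0.55    -0.45]
  [  -0.15     0.65]
det(I−A) = (0.55)(0.65) − (-0.45)(-0.15) = 0.2900
adj(I−A) = [[0.65, 0.45], [0.15, 0.55]]
(I − A)⁻¹ = adj(I−A) / det(I−A) ≈
  [   2.2414     1.5517]
  [   0.5172     1.8966]
x = (I − A)⁻¹ d = adj(I−A)·d / det(I−A), with det(I−A) = 0.2900:
  x_1 = (0.65·460 + 0.45·260) / 0.2900 = 416.00 / 0.2900 ≈ 1434.48
  x_2 = (0.15·460 + 0.55·260) / 0.2900 = 212.00 / 0.2900 ≈ 731.03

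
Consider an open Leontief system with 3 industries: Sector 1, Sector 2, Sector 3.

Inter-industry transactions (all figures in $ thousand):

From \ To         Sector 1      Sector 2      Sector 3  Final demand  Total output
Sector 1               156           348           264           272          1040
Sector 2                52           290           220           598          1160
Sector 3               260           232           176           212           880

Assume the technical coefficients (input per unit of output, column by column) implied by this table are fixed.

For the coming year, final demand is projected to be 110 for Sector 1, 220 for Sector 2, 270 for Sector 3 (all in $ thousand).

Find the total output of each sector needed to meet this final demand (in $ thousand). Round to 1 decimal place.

x_1 = 549.7, x_2 = 545.2, x_3 = 645.6

Technical coefficients a_ij = z_ij / X_j:
  a_11 = 156/1040 = 0.15, a_21 = 52/1040 = 0.05, a_31 = 260/1040 = 0.25
  a_12 = 348/1160 = 0.30, a_22 = 290/1160 = 0.25, a_32 = 232/1160 = 0.20
  a_13 = 264/880 = 0.30, a_23 = 220/880 = 0.25, a_33 = 176/880 = 0.20
I − A =
  [   0.85    -0.30    -0.30]
  [  -0.05     0.75    -0.25]
  [  -0.25    -0.20     0.80]
Cofactors of I−A, C_ij = (−1)^(i+j)·(minor ij) (rows/columns in the sector order above):
  C_11 = (0.75)(0.80) − (-0.25)(-0.20) = 0.5500
  C_12 = −[(-0.05)(0.80) − (-0.25)(-0.25)] = 0.1025
  C_13 = (-0.05)(-0.20) − (0.75)(-0.25) = 0.1975
  C_21 = −[(-0.30)(0.80) − (-0.30)(-0.20)] = 0.3000
  C_22 = (0.85)(0.80) − (-0.30)(-0.25) = 0.6050
  C_23 = −[(0.85)(-0.20) − (-0.30)(-0.25)] = 0.2450
  C_31 = (-0.30)(-0.25) − (-0.30)(0.75) = 0.3000
  C_32 = −[(0.85)(-0.25) − (-0.30)(-0.05)] = 0.2275
  C_33 = (0.85)(0.75) − (-0.30)(-0.05) = 0.6225
det(I−A) = Σ_j (I−A)_1j·C_1j = (0.85)(0.5500) + (-0.30)(0.1025) + (-0.30)(0.1975) = 0.3775
adj(I−A) = Cᵀ =
  [ 0.5500   0.3000   0.3000]
  [ 0.1025   0.6050   0.2275]
  [ 0.1975   0.2450   0.6225]
(I − A)⁻¹ = adj(I−A) / det(I−A) ≈
  [   1.4570     0.7947     0.7947]
  [   0.2715     1.6026     0.6026]
  [   0.5232     0.6490     1.6490]
x = (I − A)⁻¹ d = adj(I−A)·d / det(I−A), with det(I−A) = 0.3775:
  x_1 = (0.5500·110 + 0.3000·220 + 0.3000·270) / 0.3775 = 207.50 / 0.3775 ≈ 549.7
  x_2 = (0.1025·110 + 0.6050·220 + 0.2275·270) / 0.3775 = 205.80 / 0.3775 ≈ 545.2
  x_3 = (0.1975·110 + 0.2450·220 + 0.6225·270) / 0.3775 = 243.70 / 0.3775 ≈ 645.6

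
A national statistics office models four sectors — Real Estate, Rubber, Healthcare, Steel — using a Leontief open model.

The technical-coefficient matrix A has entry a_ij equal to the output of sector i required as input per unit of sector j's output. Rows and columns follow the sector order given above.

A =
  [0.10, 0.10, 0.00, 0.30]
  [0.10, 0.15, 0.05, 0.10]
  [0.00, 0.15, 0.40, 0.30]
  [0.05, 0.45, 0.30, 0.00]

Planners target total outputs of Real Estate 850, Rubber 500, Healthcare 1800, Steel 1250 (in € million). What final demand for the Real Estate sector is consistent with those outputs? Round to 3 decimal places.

I − A =
  [   0.90    -0.10     0.00    -0.30]
  [  -0.10     0.85    -0.05    -0.10]
  [   0.00    -0.15     0.60    -0.30]
  [  -0.05    -0.45    -0.30     1.00]
d = (I − A) x:
  d_1 = (+0.90)·850 + (-0.10)·500 + (+0.00)·1800 + (-0.30)·1250 = 340.000
  d_2 = (-0.10)·850 + (+0.85)·500 + (-0.05)·1800 + (-0.10)·1250 = 125.000
  d_3 = (+0.00)·850 + (-0.15)·500 + (+0.60)·1800 + (-0.30)·1250 = 630.000
  d_4 = (-0.05)·850 + (-0.45)·500 + (-0.30)·1800 + (+1.00)·1250 = 442.500

d_1 = 340.000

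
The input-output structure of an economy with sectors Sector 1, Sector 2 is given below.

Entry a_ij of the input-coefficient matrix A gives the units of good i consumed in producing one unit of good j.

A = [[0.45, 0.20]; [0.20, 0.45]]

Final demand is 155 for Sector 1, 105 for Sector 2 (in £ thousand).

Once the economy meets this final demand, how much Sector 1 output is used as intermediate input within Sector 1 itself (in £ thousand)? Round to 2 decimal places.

I − A =
  [   0.55    -0.20]
  [  -0.20     0.55]
det(I−A) = (0.55)(0.55) − (-0.20)(-0.20) = 0.2625
adj(I−A) = [[0.55, 0.20], [0.20, 0.55]]
(I − A)⁻¹ = adj(I−A) / det(I−A) ≈
  [   2.0952     0.7619]
  [   0.7619     2.0952]
First solve x = (I − A)⁻¹ d = adj(I−A)·d / det(I−A); in particular x_1 = (0.55·155 + 0.20·105) / 0.2625 = 106.25 / 0.2625 ≈ 404.7619.
Intermediate flow from 1 to 1: z_11 = a_11 · x_1 = 0.45 × 106.25 / 0.2625 = 47.8125 / 0.2625 ≈ 182.14.

z_11 = 182.14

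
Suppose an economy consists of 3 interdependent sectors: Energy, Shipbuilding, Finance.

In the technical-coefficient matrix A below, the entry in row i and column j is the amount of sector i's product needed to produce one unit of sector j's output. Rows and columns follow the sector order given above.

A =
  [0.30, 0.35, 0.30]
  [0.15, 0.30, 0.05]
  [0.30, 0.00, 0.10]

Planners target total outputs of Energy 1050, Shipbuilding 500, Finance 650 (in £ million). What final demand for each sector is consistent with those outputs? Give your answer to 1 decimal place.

d_1 = 365.0, d_2 = 160.0, d_3 = 270.0

I − A =
  [   0.70    -0.35    -0.30]
  [  -0.15     0.70    -0.05]
  [  -0.30     0.00     0.90]
d = (I − A) x:
  d_1 = (+0.70)·1050 + (-0.35)·500 + (-0.30)·650 = 365.0
  d_2 = (-0.15)·1050 + (+0.70)·500 + (-0.05)·650 = 160.0
  d_3 = (-0.30)·1050 + (+0.00)·500 + (+0.90)·650 = 270.0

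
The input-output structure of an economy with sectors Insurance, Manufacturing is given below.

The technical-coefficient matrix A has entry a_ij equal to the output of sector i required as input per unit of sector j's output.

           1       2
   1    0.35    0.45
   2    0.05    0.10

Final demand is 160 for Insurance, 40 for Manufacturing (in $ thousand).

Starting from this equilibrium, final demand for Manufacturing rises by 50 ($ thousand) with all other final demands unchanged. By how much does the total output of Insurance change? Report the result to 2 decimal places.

Δx_1 = 40.00

I − A =
  [   0.65    -0.45]
  [  -0.05     0.90]
det(I−A) = (0.65)(0.90) − (-0.45)(-0.05) = 0.5625
adj(I−A) = [[0.90, 0.45], [0.05, 0.65]]
(I − A)⁻¹ = adj(I−A) / det(I−A) ≈
  [   1.6000     0.8000]
  [   0.0889     1.1556]
Δx = (I − A)⁻¹ Δd with Δd having +50 in the Manufacturing component and 0 elsewhere.
So Δx_1 = L_12 · (+50), where L_12 = adj(I−A)_12 / det(I−A) = 0.45 / 0.5625.
Δx_1 = 0.45 × (+50) / 0.5625 = 22.50 / 0.5625 = 40.00.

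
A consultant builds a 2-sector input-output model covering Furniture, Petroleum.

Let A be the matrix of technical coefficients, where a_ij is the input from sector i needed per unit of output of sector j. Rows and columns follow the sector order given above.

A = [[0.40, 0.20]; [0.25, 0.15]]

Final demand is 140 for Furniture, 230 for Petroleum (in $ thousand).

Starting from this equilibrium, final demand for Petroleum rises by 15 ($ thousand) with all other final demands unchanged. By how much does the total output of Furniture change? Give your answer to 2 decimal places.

I − A =
  [   0.60    -0.20]
  [  -0.25     0.85]
det(I−A) = (0.60)(0.85) − (-0.20)(-0.25) = 0.4600
adj(I−A) = [[0.85, 0.20], [0.25, 0.60]]
(I − A)⁻¹ = adj(I−A) / det(I−A) ≈
  [   1.8478     0.4348]
  [   0.5435     1.3043]
Δx = (I − A)⁻¹ Δd with Δd having +15 in the Petroleum component and 0 elsewhere.
So Δx_F = L_FP · (+15), where L_FP = adj(I−A)_FP / det(I−A) = 0.20 / 0.4600.
Δx_F = 0.20 × (+15) / 0.4600 = 3.00 / 0.4600 ≈ 6.52.

Δx_F = 6.52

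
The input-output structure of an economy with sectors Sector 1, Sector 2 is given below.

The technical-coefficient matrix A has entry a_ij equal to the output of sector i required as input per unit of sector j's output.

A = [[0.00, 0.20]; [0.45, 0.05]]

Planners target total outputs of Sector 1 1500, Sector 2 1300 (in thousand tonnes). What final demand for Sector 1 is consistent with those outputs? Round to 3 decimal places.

d_1 = 1240.000

I − A =
  [   1.00    -0.20]
  [  -0.45     0.95]
d = (I − A) x:
  d_1 = (+1.00)·1500 + (-0.20)·1300 = 1240.000
  d_2 = (-0.45)·1500 + (+0.95)·1300 = 560.000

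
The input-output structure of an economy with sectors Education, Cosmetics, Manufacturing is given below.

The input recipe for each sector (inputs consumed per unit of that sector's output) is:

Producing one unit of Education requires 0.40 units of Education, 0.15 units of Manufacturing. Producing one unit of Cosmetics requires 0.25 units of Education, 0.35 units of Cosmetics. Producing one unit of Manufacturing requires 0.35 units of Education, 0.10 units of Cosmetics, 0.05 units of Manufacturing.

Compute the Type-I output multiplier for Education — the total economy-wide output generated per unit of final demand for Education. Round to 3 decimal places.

m_1 = 2.195

I − A =
  [   0.60    -0.25    -0.35]
  [   0.00     0.65    -0.10]
  [  -0.15     0.00     0.95]
Cofactors of I−A, C_ij = (−1)^(i+j)·(minor ij) (rows/columns in the sector order above):
  C_11 = (0.65)(0.95) − (-0.10)(0.00) = 0.6175
  C_12 = −[(0.00)(0.95) − (-0.10)(-0.15)] = 0.0150
  C_13 = (0.00)(0.00) − (0.65)(-0.15) = 0.0975
  C_21 = −[(-0.25)(0.95) − (-0.35)(0.00)] = 0.2375
  C_22 = (0.60)(0.95) − (-0.35)(-0.15) = 0.5175
  C_23 = −[(0.60)(0.00) − (-0.25)(-0.15)] = 0.0375
  C_31 = (-0.25)(-0.10) − (-0.35)(0.65) = 0.2525
  C_32 = −[(0.60)(-0.10) − (-0.35)(0.00)] = 0.0600
  C_33 = (0.60)(0.65) − (-0.25)(0.00) = 0.3900
det(I−A) = Σ_j (I−A)_1j·C_1j = (0.60)(0.6175) + (-0.25)(0.0150) + (-0.35)(0.0975) = 0.332625
adj(I−A) = Cᵀ =
  [ 0.6175   0.2375   0.2525]
  [ 0.0150   0.5175   0.0600]
  [ 0.0975   0.0375   0.3900]
(I − A)⁻¹ = adj(I−A) / det(I−A) ≈
  [   1.8564     0.7140     0.7591]
  [   0.0451     1.5558     0.1804]
  [   0.2931     0.1127     1.1725]
The output multiplier for sector j is the column-j sum of the Leontief inverse (I − A)⁻¹ = adj(I−A) / det(I−A).
Column 1 of adj(I−A): (0.6175, 0.0150, 0.0975); det(I−A) = 0.332625.
m_1 = (0.6175 + 0.0150 + 0.0975) / 0.332625 = 0.73 / 0.332625 ≈ 2.195.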